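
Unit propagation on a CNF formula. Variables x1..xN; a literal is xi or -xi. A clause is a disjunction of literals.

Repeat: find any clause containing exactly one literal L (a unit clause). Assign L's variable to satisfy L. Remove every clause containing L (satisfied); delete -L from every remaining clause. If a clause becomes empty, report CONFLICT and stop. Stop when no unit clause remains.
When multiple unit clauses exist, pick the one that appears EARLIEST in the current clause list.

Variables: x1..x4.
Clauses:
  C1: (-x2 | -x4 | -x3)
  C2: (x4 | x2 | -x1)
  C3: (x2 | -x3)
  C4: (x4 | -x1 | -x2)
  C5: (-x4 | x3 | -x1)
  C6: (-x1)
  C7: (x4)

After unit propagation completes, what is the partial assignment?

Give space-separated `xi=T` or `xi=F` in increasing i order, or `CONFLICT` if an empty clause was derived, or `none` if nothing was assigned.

unit clause [-1] forces x1=F; simplify:
  satisfied 4 clause(s); 3 remain; assigned so far: [1]
unit clause [4] forces x4=T; simplify:
  drop -4 from [-2, -4, -3] -> [-2, -3]
  satisfied 1 clause(s); 2 remain; assigned so far: [1, 4]

Answer: x1=F x4=T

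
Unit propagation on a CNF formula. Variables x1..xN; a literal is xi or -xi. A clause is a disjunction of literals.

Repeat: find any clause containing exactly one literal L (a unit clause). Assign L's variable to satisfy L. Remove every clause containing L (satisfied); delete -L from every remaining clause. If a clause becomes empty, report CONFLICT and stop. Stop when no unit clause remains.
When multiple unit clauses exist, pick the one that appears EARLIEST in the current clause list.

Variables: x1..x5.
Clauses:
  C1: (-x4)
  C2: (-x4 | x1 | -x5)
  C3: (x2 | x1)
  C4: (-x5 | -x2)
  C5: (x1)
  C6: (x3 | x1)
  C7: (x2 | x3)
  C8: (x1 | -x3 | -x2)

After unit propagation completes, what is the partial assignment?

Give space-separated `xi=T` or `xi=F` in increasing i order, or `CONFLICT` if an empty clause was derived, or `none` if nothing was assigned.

Answer: x1=T x4=F

Derivation:
unit clause [-4] forces x4=F; simplify:
  satisfied 2 clause(s); 6 remain; assigned so far: [4]
unit clause [1] forces x1=T; simplify:
  satisfied 4 clause(s); 2 remain; assigned so far: [1, 4]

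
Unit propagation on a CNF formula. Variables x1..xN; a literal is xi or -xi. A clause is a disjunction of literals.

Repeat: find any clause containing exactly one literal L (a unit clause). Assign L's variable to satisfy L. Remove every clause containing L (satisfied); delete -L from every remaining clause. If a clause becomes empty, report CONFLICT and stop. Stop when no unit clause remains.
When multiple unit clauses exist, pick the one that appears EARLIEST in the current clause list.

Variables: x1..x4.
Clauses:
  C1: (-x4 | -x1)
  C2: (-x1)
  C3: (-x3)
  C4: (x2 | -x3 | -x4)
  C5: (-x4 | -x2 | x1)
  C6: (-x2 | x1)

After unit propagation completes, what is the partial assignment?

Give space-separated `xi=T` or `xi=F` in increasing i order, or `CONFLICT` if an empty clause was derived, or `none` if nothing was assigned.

unit clause [-1] forces x1=F; simplify:
  drop 1 from [-4, -2, 1] -> [-4, -2]
  drop 1 from [-2, 1] -> [-2]
  satisfied 2 clause(s); 4 remain; assigned so far: [1]
unit clause [-3] forces x3=F; simplify:
  satisfied 2 clause(s); 2 remain; assigned so far: [1, 3]
unit clause [-2] forces x2=F; simplify:
  satisfied 2 clause(s); 0 remain; assigned so far: [1, 2, 3]

Answer: x1=F x2=F x3=F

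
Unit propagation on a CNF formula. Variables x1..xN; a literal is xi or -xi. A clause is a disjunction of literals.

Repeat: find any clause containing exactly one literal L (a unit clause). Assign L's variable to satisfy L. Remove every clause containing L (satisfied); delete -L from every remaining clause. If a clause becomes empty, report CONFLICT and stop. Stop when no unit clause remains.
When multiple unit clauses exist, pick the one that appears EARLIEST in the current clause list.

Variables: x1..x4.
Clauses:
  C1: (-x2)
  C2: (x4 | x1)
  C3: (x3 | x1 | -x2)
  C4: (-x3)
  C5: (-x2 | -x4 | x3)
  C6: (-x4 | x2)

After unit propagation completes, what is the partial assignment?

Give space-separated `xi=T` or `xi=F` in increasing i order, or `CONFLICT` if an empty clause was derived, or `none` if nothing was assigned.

Answer: x1=T x2=F x3=F x4=F

Derivation:
unit clause [-2] forces x2=F; simplify:
  drop 2 from [-4, 2] -> [-4]
  satisfied 3 clause(s); 3 remain; assigned so far: [2]
unit clause [-3] forces x3=F; simplify:
  satisfied 1 clause(s); 2 remain; assigned so far: [2, 3]
unit clause [-4] forces x4=F; simplify:
  drop 4 from [4, 1] -> [1]
  satisfied 1 clause(s); 1 remain; assigned so far: [2, 3, 4]
unit clause [1] forces x1=T; simplify:
  satisfied 1 clause(s); 0 remain; assigned so far: [1, 2, 3, 4]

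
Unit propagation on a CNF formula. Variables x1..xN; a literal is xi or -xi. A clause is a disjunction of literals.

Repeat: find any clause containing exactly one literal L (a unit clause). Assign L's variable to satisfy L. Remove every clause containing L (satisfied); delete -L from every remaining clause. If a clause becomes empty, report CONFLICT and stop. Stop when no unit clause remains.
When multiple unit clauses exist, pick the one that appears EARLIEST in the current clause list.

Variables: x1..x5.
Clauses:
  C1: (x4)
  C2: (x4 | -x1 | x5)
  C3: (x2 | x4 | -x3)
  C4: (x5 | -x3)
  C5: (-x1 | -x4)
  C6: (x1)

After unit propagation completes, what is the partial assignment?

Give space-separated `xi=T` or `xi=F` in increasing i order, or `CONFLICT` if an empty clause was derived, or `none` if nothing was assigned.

Answer: CONFLICT

Derivation:
unit clause [4] forces x4=T; simplify:
  drop -4 from [-1, -4] -> [-1]
  satisfied 3 clause(s); 3 remain; assigned so far: [4]
unit clause [-1] forces x1=F; simplify:
  drop 1 from [1] -> [] (empty!)
  satisfied 1 clause(s); 2 remain; assigned so far: [1, 4]
CONFLICT (empty clause)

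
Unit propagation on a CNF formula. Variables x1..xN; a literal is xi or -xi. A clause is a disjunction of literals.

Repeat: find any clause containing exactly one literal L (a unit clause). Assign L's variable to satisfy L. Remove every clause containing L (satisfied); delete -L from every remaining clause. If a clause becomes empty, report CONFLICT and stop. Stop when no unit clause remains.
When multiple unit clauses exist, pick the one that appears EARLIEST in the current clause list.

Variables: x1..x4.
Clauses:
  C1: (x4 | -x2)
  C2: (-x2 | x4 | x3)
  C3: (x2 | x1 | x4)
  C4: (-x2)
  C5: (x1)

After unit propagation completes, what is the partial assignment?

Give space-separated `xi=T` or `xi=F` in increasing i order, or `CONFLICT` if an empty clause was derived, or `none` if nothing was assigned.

Answer: x1=T x2=F

Derivation:
unit clause [-2] forces x2=F; simplify:
  drop 2 from [2, 1, 4] -> [1, 4]
  satisfied 3 clause(s); 2 remain; assigned so far: [2]
unit clause [1] forces x1=T; simplify:
  satisfied 2 clause(s); 0 remain; assigned so far: [1, 2]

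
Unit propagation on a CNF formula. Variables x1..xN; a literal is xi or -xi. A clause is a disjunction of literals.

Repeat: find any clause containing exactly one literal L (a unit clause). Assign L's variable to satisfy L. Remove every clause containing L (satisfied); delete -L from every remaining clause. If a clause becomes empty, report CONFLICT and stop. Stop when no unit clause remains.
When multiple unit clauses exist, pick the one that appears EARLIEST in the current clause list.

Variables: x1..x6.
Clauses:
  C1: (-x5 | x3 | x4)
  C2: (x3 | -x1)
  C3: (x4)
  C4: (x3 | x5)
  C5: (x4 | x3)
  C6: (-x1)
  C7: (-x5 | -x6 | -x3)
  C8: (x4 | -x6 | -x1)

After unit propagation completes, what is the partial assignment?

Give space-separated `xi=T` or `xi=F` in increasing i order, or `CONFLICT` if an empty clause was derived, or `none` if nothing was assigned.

Answer: x1=F x4=T

Derivation:
unit clause [4] forces x4=T; simplify:
  satisfied 4 clause(s); 4 remain; assigned so far: [4]
unit clause [-1] forces x1=F; simplify:
  satisfied 2 clause(s); 2 remain; assigned so far: [1, 4]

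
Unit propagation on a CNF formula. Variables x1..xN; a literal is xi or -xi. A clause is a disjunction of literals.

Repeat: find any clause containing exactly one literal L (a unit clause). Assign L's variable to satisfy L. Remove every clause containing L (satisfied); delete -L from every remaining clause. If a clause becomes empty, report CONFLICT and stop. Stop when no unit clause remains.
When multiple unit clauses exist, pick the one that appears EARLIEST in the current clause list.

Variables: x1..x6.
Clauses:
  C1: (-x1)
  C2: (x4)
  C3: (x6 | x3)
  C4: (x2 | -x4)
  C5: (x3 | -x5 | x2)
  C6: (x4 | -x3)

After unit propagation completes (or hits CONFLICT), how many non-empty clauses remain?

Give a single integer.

Answer: 1

Derivation:
unit clause [-1] forces x1=F; simplify:
  satisfied 1 clause(s); 5 remain; assigned so far: [1]
unit clause [4] forces x4=T; simplify:
  drop -4 from [2, -4] -> [2]
  satisfied 2 clause(s); 3 remain; assigned so far: [1, 4]
unit clause [2] forces x2=T; simplify:
  satisfied 2 clause(s); 1 remain; assigned so far: [1, 2, 4]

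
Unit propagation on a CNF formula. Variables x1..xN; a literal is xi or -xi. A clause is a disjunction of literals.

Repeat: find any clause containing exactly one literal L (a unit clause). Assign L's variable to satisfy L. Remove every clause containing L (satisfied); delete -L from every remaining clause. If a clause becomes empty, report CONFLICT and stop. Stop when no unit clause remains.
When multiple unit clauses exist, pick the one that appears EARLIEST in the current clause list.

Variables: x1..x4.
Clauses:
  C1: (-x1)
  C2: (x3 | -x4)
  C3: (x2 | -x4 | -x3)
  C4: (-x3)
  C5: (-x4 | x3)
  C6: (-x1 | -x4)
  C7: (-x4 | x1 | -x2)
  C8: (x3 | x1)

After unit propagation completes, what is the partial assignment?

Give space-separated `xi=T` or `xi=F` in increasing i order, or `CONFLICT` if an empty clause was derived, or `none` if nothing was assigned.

unit clause [-1] forces x1=F; simplify:
  drop 1 from [-4, 1, -2] -> [-4, -2]
  drop 1 from [3, 1] -> [3]
  satisfied 2 clause(s); 6 remain; assigned so far: [1]
unit clause [-3] forces x3=F; simplify:
  drop 3 from [3, -4] -> [-4]
  drop 3 from [-4, 3] -> [-4]
  drop 3 from [3] -> [] (empty!)
  satisfied 2 clause(s); 4 remain; assigned so far: [1, 3]
CONFLICT (empty clause)

Answer: CONFLICT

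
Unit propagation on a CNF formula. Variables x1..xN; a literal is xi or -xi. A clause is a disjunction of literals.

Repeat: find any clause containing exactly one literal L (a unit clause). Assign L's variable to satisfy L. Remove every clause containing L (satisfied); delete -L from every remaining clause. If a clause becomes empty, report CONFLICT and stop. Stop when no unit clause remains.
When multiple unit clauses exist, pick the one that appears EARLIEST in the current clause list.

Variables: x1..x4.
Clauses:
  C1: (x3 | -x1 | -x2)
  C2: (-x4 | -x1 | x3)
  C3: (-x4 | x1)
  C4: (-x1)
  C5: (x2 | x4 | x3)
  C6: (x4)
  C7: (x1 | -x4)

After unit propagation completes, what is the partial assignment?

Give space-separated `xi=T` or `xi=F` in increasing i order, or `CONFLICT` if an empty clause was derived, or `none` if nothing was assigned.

unit clause [-1] forces x1=F; simplify:
  drop 1 from [-4, 1] -> [-4]
  drop 1 from [1, -4] -> [-4]
  satisfied 3 clause(s); 4 remain; assigned so far: [1]
unit clause [-4] forces x4=F; simplify:
  drop 4 from [2, 4, 3] -> [2, 3]
  drop 4 from [4] -> [] (empty!)
  satisfied 2 clause(s); 2 remain; assigned so far: [1, 4]
CONFLICT (empty clause)

Answer: CONFLICT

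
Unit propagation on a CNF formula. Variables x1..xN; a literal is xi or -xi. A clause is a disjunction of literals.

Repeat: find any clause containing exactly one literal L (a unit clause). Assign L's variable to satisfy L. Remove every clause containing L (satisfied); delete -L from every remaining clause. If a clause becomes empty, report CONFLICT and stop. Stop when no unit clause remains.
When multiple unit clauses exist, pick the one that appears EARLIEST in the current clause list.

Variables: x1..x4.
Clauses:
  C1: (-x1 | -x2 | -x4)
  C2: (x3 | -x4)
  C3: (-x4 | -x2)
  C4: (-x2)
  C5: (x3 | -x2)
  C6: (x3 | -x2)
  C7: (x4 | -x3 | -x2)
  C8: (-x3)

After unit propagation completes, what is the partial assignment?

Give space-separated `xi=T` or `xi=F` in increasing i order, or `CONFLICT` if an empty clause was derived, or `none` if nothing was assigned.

Answer: x2=F x3=F x4=F

Derivation:
unit clause [-2] forces x2=F; simplify:
  satisfied 6 clause(s); 2 remain; assigned so far: [2]
unit clause [-3] forces x3=F; simplify:
  drop 3 from [3, -4] -> [-4]
  satisfied 1 clause(s); 1 remain; assigned so far: [2, 3]
unit clause [-4] forces x4=F; simplify:
  satisfied 1 clause(s); 0 remain; assigned so far: [2, 3, 4]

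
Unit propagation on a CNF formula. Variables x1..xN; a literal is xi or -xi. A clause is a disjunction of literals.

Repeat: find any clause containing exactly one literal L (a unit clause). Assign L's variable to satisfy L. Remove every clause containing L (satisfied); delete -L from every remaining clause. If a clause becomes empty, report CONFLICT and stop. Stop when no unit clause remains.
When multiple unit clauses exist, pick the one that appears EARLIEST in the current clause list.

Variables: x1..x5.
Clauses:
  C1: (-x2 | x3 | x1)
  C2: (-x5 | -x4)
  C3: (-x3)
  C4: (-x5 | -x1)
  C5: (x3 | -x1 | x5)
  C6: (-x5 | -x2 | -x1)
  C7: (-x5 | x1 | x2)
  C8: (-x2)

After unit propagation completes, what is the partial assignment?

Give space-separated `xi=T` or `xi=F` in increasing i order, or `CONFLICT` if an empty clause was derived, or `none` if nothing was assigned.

Answer: x2=F x3=F

Derivation:
unit clause [-3] forces x3=F; simplify:
  drop 3 from [-2, 3, 1] -> [-2, 1]
  drop 3 from [3, -1, 5] -> [-1, 5]
  satisfied 1 clause(s); 7 remain; assigned so far: [3]
unit clause [-2] forces x2=F; simplify:
  drop 2 from [-5, 1, 2] -> [-5, 1]
  satisfied 3 clause(s); 4 remain; assigned so far: [2, 3]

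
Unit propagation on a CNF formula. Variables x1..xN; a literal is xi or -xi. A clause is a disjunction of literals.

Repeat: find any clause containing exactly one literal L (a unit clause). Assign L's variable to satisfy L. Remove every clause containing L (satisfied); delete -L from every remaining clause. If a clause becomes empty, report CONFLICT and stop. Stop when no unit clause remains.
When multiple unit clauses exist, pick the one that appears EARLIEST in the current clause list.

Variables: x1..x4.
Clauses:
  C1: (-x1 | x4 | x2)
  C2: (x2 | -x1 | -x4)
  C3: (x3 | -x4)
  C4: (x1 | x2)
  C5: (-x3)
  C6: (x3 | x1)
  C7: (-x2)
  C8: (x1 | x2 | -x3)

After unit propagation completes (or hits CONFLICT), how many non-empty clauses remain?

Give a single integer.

unit clause [-3] forces x3=F; simplify:
  drop 3 from [3, -4] -> [-4]
  drop 3 from [3, 1] -> [1]
  satisfied 2 clause(s); 6 remain; assigned so far: [3]
unit clause [-4] forces x4=F; simplify:
  drop 4 from [-1, 4, 2] -> [-1, 2]
  satisfied 2 clause(s); 4 remain; assigned so far: [3, 4]
unit clause [1] forces x1=T; simplify:
  drop -1 from [-1, 2] -> [2]
  satisfied 2 clause(s); 2 remain; assigned so far: [1, 3, 4]
unit clause [2] forces x2=T; simplify:
  drop -2 from [-2] -> [] (empty!)
  satisfied 1 clause(s); 1 remain; assigned so far: [1, 2, 3, 4]
CONFLICT (empty clause)

Answer: 0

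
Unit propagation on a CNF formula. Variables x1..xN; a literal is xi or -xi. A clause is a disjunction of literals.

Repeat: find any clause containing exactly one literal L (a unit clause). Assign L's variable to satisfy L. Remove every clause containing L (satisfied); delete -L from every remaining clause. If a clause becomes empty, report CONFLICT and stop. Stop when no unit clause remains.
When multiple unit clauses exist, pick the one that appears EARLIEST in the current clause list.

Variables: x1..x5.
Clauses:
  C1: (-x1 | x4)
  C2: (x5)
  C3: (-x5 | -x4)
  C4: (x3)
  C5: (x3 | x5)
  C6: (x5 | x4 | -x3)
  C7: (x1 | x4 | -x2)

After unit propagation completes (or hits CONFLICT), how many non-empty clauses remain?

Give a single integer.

Answer: 0

Derivation:
unit clause [5] forces x5=T; simplify:
  drop -5 from [-5, -4] -> [-4]
  satisfied 3 clause(s); 4 remain; assigned so far: [5]
unit clause [-4] forces x4=F; simplify:
  drop 4 from [-1, 4] -> [-1]
  drop 4 from [1, 4, -2] -> [1, -2]
  satisfied 1 clause(s); 3 remain; assigned so far: [4, 5]
unit clause [-1] forces x1=F; simplify:
  drop 1 from [1, -2] -> [-2]
  satisfied 1 clause(s); 2 remain; assigned so far: [1, 4, 5]
unit clause [3] forces x3=T; simplify:
  satisfied 1 clause(s); 1 remain; assigned so far: [1, 3, 4, 5]
unit clause [-2] forces x2=F; simplify:
  satisfied 1 clause(s); 0 remain; assigned so far: [1, 2, 3, 4, 5]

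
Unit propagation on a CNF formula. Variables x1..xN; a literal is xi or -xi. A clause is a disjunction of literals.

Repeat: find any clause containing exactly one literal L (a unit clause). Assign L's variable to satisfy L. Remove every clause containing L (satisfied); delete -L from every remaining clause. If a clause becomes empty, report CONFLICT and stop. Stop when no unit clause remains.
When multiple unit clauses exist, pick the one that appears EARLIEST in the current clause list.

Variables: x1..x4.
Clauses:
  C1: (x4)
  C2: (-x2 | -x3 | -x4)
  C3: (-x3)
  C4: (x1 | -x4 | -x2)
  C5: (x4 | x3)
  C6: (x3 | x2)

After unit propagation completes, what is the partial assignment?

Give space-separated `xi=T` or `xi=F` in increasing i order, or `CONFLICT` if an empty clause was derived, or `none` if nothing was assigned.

unit clause [4] forces x4=T; simplify:
  drop -4 from [-2, -3, -4] -> [-2, -3]
  drop -4 from [1, -4, -2] -> [1, -2]
  satisfied 2 clause(s); 4 remain; assigned so far: [4]
unit clause [-3] forces x3=F; simplify:
  drop 3 from [3, 2] -> [2]
  satisfied 2 clause(s); 2 remain; assigned so far: [3, 4]
unit clause [2] forces x2=T; simplify:
  drop -2 from [1, -2] -> [1]
  satisfied 1 clause(s); 1 remain; assigned so far: [2, 3, 4]
unit clause [1] forces x1=T; simplify:
  satisfied 1 clause(s); 0 remain; assigned so far: [1, 2, 3, 4]

Answer: x1=T x2=T x3=F x4=T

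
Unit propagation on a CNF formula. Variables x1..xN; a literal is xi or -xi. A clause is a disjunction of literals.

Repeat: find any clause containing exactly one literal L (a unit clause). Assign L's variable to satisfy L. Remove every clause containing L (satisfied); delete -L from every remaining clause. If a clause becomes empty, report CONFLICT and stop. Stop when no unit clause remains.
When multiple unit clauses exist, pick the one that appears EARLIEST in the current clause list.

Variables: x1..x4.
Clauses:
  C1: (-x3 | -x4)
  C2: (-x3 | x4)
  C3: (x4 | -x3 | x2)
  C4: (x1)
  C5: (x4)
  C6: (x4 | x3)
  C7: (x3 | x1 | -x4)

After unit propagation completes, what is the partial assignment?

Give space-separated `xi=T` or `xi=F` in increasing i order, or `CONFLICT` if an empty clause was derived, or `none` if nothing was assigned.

Answer: x1=T x3=F x4=T

Derivation:
unit clause [1] forces x1=T; simplify:
  satisfied 2 clause(s); 5 remain; assigned so far: [1]
unit clause [4] forces x4=T; simplify:
  drop -4 from [-3, -4] -> [-3]
  satisfied 4 clause(s); 1 remain; assigned so far: [1, 4]
unit clause [-3] forces x3=F; simplify:
  satisfied 1 clause(s); 0 remain; assigned so far: [1, 3, 4]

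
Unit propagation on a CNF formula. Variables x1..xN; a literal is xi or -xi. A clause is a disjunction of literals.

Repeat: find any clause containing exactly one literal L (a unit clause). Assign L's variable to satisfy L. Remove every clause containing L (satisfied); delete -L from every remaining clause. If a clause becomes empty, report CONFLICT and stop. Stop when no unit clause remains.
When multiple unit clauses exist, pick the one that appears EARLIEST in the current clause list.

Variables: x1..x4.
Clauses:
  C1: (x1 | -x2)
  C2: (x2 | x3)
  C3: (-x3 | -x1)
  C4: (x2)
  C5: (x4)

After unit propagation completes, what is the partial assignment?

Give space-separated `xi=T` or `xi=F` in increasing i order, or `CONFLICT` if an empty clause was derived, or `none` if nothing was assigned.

unit clause [2] forces x2=T; simplify:
  drop -2 from [1, -2] -> [1]
  satisfied 2 clause(s); 3 remain; assigned so far: [2]
unit clause [1] forces x1=T; simplify:
  drop -1 from [-3, -1] -> [-3]
  satisfied 1 clause(s); 2 remain; assigned so far: [1, 2]
unit clause [-3] forces x3=F; simplify:
  satisfied 1 clause(s); 1 remain; assigned so far: [1, 2, 3]
unit clause [4] forces x4=T; simplify:
  satisfied 1 clause(s); 0 remain; assigned so far: [1, 2, 3, 4]

Answer: x1=T x2=T x3=F x4=T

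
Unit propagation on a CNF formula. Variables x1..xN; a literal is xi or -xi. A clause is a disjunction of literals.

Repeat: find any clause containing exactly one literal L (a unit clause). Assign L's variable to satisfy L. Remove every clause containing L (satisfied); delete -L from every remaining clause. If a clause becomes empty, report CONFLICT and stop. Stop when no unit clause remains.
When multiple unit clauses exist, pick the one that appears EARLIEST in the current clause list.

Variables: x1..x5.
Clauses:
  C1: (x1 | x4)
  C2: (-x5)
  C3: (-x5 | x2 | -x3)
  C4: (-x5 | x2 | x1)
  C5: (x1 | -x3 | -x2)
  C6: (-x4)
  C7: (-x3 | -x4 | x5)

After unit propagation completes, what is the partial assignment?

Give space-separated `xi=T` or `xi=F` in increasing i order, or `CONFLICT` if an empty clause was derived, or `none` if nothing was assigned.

Answer: x1=T x4=F x5=F

Derivation:
unit clause [-5] forces x5=F; simplify:
  drop 5 from [-3, -4, 5] -> [-3, -4]
  satisfied 3 clause(s); 4 remain; assigned so far: [5]
unit clause [-4] forces x4=F; simplify:
  drop 4 from [1, 4] -> [1]
  satisfied 2 clause(s); 2 remain; assigned so far: [4, 5]
unit clause [1] forces x1=T; simplify:
  satisfied 2 clause(s); 0 remain; assigned so far: [1, 4, 5]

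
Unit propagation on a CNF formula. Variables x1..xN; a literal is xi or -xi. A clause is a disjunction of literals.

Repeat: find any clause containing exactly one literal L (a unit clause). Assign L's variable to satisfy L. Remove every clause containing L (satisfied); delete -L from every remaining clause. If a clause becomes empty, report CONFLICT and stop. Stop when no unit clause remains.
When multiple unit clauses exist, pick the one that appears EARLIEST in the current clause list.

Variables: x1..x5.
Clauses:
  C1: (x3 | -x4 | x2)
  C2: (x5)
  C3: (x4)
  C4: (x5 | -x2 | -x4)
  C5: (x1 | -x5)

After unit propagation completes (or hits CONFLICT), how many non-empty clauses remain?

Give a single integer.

unit clause [5] forces x5=T; simplify:
  drop -5 from [1, -5] -> [1]
  satisfied 2 clause(s); 3 remain; assigned so far: [5]
unit clause [4] forces x4=T; simplify:
  drop -4 from [3, -4, 2] -> [3, 2]
  satisfied 1 clause(s); 2 remain; assigned so far: [4, 5]
unit clause [1] forces x1=T; simplify:
  satisfied 1 clause(s); 1 remain; assigned so far: [1, 4, 5]

Answer: 1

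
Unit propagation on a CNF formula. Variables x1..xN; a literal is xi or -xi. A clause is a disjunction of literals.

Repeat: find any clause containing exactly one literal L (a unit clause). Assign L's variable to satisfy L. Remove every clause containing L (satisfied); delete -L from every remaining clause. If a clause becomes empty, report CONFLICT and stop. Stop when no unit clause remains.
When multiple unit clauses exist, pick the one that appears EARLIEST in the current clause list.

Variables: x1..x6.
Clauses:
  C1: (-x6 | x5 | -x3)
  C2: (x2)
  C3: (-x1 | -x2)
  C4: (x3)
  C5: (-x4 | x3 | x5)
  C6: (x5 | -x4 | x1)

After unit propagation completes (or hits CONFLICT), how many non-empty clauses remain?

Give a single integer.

unit clause [2] forces x2=T; simplify:
  drop -2 from [-1, -2] -> [-1]
  satisfied 1 clause(s); 5 remain; assigned so far: [2]
unit clause [-1] forces x1=F; simplify:
  drop 1 from [5, -4, 1] -> [5, -4]
  satisfied 1 clause(s); 4 remain; assigned so far: [1, 2]
unit clause [3] forces x3=T; simplify:
  drop -3 from [-6, 5, -3] -> [-6, 5]
  satisfied 2 clause(s); 2 remain; assigned so far: [1, 2, 3]

Answer: 2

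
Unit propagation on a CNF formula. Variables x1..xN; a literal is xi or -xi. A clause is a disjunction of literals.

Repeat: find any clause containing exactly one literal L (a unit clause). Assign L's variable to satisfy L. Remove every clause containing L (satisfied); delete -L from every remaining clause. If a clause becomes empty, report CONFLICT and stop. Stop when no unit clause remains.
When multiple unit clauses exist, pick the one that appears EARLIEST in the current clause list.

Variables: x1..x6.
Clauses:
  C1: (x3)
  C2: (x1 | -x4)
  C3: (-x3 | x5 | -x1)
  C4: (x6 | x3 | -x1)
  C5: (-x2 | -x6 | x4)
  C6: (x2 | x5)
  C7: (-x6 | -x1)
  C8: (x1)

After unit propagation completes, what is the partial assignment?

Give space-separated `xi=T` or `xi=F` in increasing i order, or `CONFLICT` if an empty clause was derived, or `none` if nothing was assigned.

Answer: x1=T x3=T x5=T x6=F

Derivation:
unit clause [3] forces x3=T; simplify:
  drop -3 from [-3, 5, -1] -> [5, -1]
  satisfied 2 clause(s); 6 remain; assigned so far: [3]
unit clause [1] forces x1=T; simplify:
  drop -1 from [5, -1] -> [5]
  drop -1 from [-6, -1] -> [-6]
  satisfied 2 clause(s); 4 remain; assigned so far: [1, 3]
unit clause [5] forces x5=T; simplify:
  satisfied 2 clause(s); 2 remain; assigned so far: [1, 3, 5]
unit clause [-6] forces x6=F; simplify:
  satisfied 2 clause(s); 0 remain; assigned so far: [1, 3, 5, 6]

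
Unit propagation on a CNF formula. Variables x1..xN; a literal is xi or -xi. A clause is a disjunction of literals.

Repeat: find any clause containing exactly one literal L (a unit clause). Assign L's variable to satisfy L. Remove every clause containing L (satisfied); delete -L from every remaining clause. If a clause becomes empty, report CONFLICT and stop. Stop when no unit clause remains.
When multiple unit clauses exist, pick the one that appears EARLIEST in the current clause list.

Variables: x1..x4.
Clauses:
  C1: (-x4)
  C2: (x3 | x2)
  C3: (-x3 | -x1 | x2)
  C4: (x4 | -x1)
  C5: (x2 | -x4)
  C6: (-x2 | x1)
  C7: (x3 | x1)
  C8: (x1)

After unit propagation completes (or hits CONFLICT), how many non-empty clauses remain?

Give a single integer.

Answer: 3

Derivation:
unit clause [-4] forces x4=F; simplify:
  drop 4 from [4, -1] -> [-1]
  satisfied 2 clause(s); 6 remain; assigned so far: [4]
unit clause [-1] forces x1=F; simplify:
  drop 1 from [-2, 1] -> [-2]
  drop 1 from [3, 1] -> [3]
  drop 1 from [1] -> [] (empty!)
  satisfied 2 clause(s); 4 remain; assigned so far: [1, 4]
CONFLICT (empty clause)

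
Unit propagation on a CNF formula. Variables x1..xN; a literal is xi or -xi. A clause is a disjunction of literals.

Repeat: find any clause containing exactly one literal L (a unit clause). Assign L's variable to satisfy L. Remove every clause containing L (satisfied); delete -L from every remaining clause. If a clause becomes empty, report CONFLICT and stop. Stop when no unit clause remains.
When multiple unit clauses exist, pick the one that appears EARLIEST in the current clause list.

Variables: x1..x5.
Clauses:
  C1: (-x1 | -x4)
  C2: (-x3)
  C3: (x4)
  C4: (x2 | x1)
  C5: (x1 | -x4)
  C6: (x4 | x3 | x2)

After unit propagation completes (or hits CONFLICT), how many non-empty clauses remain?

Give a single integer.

unit clause [-3] forces x3=F; simplify:
  drop 3 from [4, 3, 2] -> [4, 2]
  satisfied 1 clause(s); 5 remain; assigned so far: [3]
unit clause [4] forces x4=T; simplify:
  drop -4 from [-1, -4] -> [-1]
  drop -4 from [1, -4] -> [1]
  satisfied 2 clause(s); 3 remain; assigned so far: [3, 4]
unit clause [-1] forces x1=F; simplify:
  drop 1 from [2, 1] -> [2]
  drop 1 from [1] -> [] (empty!)
  satisfied 1 clause(s); 2 remain; assigned so far: [1, 3, 4]
CONFLICT (empty clause)

Answer: 1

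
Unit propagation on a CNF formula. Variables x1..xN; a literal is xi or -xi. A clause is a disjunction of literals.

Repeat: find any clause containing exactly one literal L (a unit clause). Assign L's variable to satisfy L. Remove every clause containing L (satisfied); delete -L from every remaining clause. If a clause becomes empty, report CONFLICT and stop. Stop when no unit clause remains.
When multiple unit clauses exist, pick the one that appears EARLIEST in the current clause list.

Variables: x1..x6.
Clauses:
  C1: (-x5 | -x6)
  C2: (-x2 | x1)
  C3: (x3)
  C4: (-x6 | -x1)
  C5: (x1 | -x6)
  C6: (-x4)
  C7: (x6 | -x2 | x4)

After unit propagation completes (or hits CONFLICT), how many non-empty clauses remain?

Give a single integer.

unit clause [3] forces x3=T; simplify:
  satisfied 1 clause(s); 6 remain; assigned so far: [3]
unit clause [-4] forces x4=F; simplify:
  drop 4 from [6, -2, 4] -> [6, -2]
  satisfied 1 clause(s); 5 remain; assigned so far: [3, 4]

Answer: 5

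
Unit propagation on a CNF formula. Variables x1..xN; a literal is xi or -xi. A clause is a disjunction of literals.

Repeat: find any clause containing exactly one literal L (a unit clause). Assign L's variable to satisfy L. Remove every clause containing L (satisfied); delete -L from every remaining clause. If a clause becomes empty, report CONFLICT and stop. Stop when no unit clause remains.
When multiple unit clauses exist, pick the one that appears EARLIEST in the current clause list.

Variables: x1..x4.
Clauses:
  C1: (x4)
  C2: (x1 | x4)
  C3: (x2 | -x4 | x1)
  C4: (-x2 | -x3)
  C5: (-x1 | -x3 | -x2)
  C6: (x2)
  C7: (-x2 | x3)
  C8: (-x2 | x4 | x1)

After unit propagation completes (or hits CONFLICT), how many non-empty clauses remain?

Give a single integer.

unit clause [4] forces x4=T; simplify:
  drop -4 from [2, -4, 1] -> [2, 1]
  satisfied 3 clause(s); 5 remain; assigned so far: [4]
unit clause [2] forces x2=T; simplify:
  drop -2 from [-2, -3] -> [-3]
  drop -2 from [-1, -3, -2] -> [-1, -3]
  drop -2 from [-2, 3] -> [3]
  satisfied 2 clause(s); 3 remain; assigned so far: [2, 4]
unit clause [-3] forces x3=F; simplify:
  drop 3 from [3] -> [] (empty!)
  satisfied 2 clause(s); 1 remain; assigned so far: [2, 3, 4]
CONFLICT (empty clause)

Answer: 0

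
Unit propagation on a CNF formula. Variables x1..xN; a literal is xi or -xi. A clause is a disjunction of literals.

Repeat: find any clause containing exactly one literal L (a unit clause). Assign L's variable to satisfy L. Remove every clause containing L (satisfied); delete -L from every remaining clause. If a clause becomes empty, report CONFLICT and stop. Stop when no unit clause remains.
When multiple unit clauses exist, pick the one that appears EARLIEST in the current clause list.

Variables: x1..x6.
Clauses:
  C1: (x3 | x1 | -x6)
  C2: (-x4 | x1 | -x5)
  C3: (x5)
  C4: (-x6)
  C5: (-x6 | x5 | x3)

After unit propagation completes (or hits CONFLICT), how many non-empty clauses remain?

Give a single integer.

Answer: 1

Derivation:
unit clause [5] forces x5=T; simplify:
  drop -5 from [-4, 1, -5] -> [-4, 1]
  satisfied 2 clause(s); 3 remain; assigned so far: [5]
unit clause [-6] forces x6=F; simplify:
  satisfied 2 clause(s); 1 remain; assigned so far: [5, 6]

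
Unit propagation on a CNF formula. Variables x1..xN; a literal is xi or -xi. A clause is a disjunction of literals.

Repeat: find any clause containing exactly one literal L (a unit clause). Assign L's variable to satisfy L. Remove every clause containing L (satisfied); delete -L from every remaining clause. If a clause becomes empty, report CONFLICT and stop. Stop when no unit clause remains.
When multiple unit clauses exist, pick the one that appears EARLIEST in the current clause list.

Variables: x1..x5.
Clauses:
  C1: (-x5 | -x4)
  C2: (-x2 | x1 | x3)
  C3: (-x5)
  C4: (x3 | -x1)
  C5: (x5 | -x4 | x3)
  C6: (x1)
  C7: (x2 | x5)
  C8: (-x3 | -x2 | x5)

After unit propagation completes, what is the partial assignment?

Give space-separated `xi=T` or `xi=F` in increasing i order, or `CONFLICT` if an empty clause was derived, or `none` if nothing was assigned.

Answer: CONFLICT

Derivation:
unit clause [-5] forces x5=F; simplify:
  drop 5 from [5, -4, 3] -> [-4, 3]
  drop 5 from [2, 5] -> [2]
  drop 5 from [-3, -2, 5] -> [-3, -2]
  satisfied 2 clause(s); 6 remain; assigned so far: [5]
unit clause [1] forces x1=T; simplify:
  drop -1 from [3, -1] -> [3]
  satisfied 2 clause(s); 4 remain; assigned so far: [1, 5]
unit clause [3] forces x3=T; simplify:
  drop -3 from [-3, -2] -> [-2]
  satisfied 2 clause(s); 2 remain; assigned so far: [1, 3, 5]
unit clause [2] forces x2=T; simplify:
  drop -2 from [-2] -> [] (empty!)
  satisfied 1 clause(s); 1 remain; assigned so far: [1, 2, 3, 5]
CONFLICT (empty clause)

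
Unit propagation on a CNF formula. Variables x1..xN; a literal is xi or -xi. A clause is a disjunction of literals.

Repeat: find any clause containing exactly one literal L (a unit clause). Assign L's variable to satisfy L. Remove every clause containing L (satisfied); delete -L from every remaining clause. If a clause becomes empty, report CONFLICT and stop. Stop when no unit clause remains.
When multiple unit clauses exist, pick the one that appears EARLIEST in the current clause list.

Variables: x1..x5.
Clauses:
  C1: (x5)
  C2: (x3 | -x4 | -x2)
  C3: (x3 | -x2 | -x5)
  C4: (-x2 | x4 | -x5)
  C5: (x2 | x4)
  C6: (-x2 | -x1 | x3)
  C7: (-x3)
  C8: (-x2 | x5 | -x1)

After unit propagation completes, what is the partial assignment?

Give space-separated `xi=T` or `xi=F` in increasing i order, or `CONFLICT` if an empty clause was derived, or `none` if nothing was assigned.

Answer: x2=F x3=F x4=T x5=T

Derivation:
unit clause [5] forces x5=T; simplify:
  drop -5 from [3, -2, -5] -> [3, -2]
  drop -5 from [-2, 4, -5] -> [-2, 4]
  satisfied 2 clause(s); 6 remain; assigned so far: [5]
unit clause [-3] forces x3=F; simplify:
  drop 3 from [3, -4, -2] -> [-4, -2]
  drop 3 from [3, -2] -> [-2]
  drop 3 from [-2, -1, 3] -> [-2, -1]
  satisfied 1 clause(s); 5 remain; assigned so far: [3, 5]
unit clause [-2] forces x2=F; simplify:
  drop 2 from [2, 4] -> [4]
  satisfied 4 clause(s); 1 remain; assigned so far: [2, 3, 5]
unit clause [4] forces x4=T; simplify:
  satisfied 1 clause(s); 0 remain; assigned so far: [2, 3, 4, 5]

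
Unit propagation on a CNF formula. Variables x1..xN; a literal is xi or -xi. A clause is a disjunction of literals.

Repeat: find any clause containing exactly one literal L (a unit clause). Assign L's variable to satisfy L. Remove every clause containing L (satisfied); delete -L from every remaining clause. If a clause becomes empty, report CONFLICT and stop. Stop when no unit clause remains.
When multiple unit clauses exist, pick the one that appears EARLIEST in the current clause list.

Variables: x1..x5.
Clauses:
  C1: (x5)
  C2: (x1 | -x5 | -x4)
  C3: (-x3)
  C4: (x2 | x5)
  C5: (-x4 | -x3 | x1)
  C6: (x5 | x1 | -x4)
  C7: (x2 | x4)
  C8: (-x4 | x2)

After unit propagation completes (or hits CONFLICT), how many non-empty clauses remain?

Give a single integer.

Answer: 3

Derivation:
unit clause [5] forces x5=T; simplify:
  drop -5 from [1, -5, -4] -> [1, -4]
  satisfied 3 clause(s); 5 remain; assigned so far: [5]
unit clause [-3] forces x3=F; simplify:
  satisfied 2 clause(s); 3 remain; assigned so far: [3, 5]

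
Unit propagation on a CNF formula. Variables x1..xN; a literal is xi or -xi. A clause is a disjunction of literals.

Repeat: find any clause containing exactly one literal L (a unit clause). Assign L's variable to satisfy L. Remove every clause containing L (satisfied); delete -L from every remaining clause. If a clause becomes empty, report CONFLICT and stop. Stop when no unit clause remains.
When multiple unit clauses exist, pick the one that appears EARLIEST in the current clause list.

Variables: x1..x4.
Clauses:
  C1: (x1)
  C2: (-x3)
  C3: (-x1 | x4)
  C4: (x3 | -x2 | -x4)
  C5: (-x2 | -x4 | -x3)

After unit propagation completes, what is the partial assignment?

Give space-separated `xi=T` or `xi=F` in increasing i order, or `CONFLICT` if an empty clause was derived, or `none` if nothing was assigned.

unit clause [1] forces x1=T; simplify:
  drop -1 from [-1, 4] -> [4]
  satisfied 1 clause(s); 4 remain; assigned so far: [1]
unit clause [-3] forces x3=F; simplify:
  drop 3 from [3, -2, -4] -> [-2, -4]
  satisfied 2 clause(s); 2 remain; assigned so far: [1, 3]
unit clause [4] forces x4=T; simplify:
  drop -4 from [-2, -4] -> [-2]
  satisfied 1 clause(s); 1 remain; assigned so far: [1, 3, 4]
unit clause [-2] forces x2=F; simplify:
  satisfied 1 clause(s); 0 remain; assigned so far: [1, 2, 3, 4]

Answer: x1=T x2=F x3=F x4=T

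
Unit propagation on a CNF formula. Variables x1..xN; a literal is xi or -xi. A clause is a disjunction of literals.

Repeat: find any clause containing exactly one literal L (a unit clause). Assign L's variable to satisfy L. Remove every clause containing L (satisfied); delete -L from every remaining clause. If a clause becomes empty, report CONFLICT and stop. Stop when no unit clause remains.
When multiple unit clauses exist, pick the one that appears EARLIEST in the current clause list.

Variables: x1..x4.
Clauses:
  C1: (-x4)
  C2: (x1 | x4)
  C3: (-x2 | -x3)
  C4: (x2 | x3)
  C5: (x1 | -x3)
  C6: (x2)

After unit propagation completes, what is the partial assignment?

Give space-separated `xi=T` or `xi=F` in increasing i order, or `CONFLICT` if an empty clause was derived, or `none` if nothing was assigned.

Answer: x1=T x2=T x3=F x4=F

Derivation:
unit clause [-4] forces x4=F; simplify:
  drop 4 from [1, 4] -> [1]
  satisfied 1 clause(s); 5 remain; assigned so far: [4]
unit clause [1] forces x1=T; simplify:
  satisfied 2 clause(s); 3 remain; assigned so far: [1, 4]
unit clause [2] forces x2=T; simplify:
  drop -2 from [-2, -3] -> [-3]
  satisfied 2 clause(s); 1 remain; assigned so far: [1, 2, 4]
unit clause [-3] forces x3=F; simplify:
  satisfied 1 clause(s); 0 remain; assigned so far: [1, 2, 3, 4]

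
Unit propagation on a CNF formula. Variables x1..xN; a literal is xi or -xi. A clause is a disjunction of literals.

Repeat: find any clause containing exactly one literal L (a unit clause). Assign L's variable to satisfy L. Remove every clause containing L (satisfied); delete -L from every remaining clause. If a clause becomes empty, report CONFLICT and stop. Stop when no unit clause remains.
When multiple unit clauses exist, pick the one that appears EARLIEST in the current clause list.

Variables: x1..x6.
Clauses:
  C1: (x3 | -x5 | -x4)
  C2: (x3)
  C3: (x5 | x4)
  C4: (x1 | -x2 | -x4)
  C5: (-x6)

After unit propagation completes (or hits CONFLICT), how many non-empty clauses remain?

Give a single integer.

Answer: 2

Derivation:
unit clause [3] forces x3=T; simplify:
  satisfied 2 clause(s); 3 remain; assigned so far: [3]
unit clause [-6] forces x6=F; simplify:
  satisfied 1 clause(s); 2 remain; assigned so far: [3, 6]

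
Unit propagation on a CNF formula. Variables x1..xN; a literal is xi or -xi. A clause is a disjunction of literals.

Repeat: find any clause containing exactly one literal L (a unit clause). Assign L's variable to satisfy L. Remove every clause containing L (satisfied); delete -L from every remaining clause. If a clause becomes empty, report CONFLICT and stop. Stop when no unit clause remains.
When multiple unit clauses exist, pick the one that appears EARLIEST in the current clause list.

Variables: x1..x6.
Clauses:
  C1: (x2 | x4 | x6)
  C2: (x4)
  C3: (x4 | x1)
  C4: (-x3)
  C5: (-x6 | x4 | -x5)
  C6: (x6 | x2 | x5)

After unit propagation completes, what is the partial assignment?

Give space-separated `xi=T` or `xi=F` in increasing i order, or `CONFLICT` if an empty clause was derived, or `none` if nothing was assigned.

Answer: x3=F x4=T

Derivation:
unit clause [4] forces x4=T; simplify:
  satisfied 4 clause(s); 2 remain; assigned so far: [4]
unit clause [-3] forces x3=F; simplify:
  satisfied 1 clause(s); 1 remain; assigned so far: [3, 4]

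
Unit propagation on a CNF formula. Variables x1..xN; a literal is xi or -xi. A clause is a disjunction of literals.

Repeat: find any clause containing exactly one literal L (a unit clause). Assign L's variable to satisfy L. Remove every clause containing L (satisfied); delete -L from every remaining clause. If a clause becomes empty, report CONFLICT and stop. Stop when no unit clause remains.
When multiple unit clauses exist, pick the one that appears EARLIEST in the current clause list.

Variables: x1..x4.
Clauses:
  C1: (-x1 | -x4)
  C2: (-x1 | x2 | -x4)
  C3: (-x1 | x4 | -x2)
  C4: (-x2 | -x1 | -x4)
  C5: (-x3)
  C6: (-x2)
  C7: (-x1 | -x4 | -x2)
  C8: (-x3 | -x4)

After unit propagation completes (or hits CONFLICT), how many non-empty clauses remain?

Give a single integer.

Answer: 2

Derivation:
unit clause [-3] forces x3=F; simplify:
  satisfied 2 clause(s); 6 remain; assigned so far: [3]
unit clause [-2] forces x2=F; simplify:
  drop 2 from [-1, 2, -4] -> [-1, -4]
  satisfied 4 clause(s); 2 remain; assigned so far: [2, 3]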